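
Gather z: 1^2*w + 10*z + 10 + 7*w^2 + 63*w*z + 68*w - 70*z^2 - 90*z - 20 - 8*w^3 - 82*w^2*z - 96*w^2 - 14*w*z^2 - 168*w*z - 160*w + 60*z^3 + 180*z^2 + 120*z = -8*w^3 - 89*w^2 - 91*w + 60*z^3 + z^2*(110 - 14*w) + z*(-82*w^2 - 105*w + 40) - 10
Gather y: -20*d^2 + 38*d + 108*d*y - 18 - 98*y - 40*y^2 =-20*d^2 + 38*d - 40*y^2 + y*(108*d - 98) - 18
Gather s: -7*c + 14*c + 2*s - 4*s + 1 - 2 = 7*c - 2*s - 1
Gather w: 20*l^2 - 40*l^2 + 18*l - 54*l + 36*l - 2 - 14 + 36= 20 - 20*l^2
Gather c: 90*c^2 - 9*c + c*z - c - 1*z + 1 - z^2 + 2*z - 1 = 90*c^2 + c*(z - 10) - z^2 + z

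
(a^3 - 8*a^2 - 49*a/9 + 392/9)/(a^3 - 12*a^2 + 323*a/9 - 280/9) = (3*a + 7)/(3*a - 5)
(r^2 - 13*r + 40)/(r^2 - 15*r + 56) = (r - 5)/(r - 7)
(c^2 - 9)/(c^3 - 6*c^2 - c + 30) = (c + 3)/(c^2 - 3*c - 10)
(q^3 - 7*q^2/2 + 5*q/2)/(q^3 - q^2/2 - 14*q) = (-2*q^2 + 7*q - 5)/(-2*q^2 + q + 28)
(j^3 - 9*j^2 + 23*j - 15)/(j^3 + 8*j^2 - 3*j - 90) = (j^2 - 6*j + 5)/(j^2 + 11*j + 30)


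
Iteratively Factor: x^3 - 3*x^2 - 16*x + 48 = (x - 4)*(x^2 + x - 12) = (x - 4)*(x + 4)*(x - 3)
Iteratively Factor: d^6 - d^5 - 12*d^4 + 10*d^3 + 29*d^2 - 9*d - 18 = (d + 1)*(d^5 - 2*d^4 - 10*d^3 + 20*d^2 + 9*d - 18) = (d - 1)*(d + 1)*(d^4 - d^3 - 11*d^2 + 9*d + 18) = (d - 1)*(d + 1)^2*(d^3 - 2*d^2 - 9*d + 18) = (d - 3)*(d - 1)*(d + 1)^2*(d^2 + d - 6) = (d - 3)*(d - 2)*(d - 1)*(d + 1)^2*(d + 3)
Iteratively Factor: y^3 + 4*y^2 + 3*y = (y + 1)*(y^2 + 3*y) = (y + 1)*(y + 3)*(y)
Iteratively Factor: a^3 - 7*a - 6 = (a - 3)*(a^2 + 3*a + 2) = (a - 3)*(a + 2)*(a + 1)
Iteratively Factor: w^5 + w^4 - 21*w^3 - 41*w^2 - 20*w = (w + 4)*(w^4 - 3*w^3 - 9*w^2 - 5*w) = (w - 5)*(w + 4)*(w^3 + 2*w^2 + w) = w*(w - 5)*(w + 4)*(w^2 + 2*w + 1) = w*(w - 5)*(w + 1)*(w + 4)*(w + 1)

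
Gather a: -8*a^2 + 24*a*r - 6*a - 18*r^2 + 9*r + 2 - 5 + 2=-8*a^2 + a*(24*r - 6) - 18*r^2 + 9*r - 1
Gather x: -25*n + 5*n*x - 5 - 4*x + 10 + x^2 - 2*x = -25*n + x^2 + x*(5*n - 6) + 5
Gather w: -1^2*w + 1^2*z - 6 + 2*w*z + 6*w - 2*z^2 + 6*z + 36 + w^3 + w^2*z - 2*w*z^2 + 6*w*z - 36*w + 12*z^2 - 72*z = w^3 + w^2*z + w*(-2*z^2 + 8*z - 31) + 10*z^2 - 65*z + 30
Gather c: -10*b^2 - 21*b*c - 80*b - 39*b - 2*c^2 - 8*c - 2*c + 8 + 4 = -10*b^2 - 119*b - 2*c^2 + c*(-21*b - 10) + 12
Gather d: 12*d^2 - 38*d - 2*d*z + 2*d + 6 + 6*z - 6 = 12*d^2 + d*(-2*z - 36) + 6*z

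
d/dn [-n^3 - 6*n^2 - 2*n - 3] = -3*n^2 - 12*n - 2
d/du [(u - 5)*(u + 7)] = 2*u + 2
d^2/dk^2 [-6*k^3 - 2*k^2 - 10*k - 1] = -36*k - 4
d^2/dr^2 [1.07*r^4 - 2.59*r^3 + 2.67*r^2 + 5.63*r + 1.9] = 12.84*r^2 - 15.54*r + 5.34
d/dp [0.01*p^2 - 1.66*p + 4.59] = 0.02*p - 1.66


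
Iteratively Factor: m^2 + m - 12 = (m + 4)*(m - 3)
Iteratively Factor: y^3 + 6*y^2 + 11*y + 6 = (y + 1)*(y^2 + 5*y + 6) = (y + 1)*(y + 3)*(y + 2)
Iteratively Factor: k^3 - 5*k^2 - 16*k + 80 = (k - 5)*(k^2 - 16) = (k - 5)*(k + 4)*(k - 4)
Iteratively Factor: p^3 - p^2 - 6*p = (p - 3)*(p^2 + 2*p) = p*(p - 3)*(p + 2)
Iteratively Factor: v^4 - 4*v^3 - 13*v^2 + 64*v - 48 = (v - 4)*(v^3 - 13*v + 12) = (v - 4)*(v + 4)*(v^2 - 4*v + 3) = (v - 4)*(v - 1)*(v + 4)*(v - 3)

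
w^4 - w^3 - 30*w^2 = w^2*(w - 6)*(w + 5)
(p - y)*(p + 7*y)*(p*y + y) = p^3*y + 6*p^2*y^2 + p^2*y - 7*p*y^3 + 6*p*y^2 - 7*y^3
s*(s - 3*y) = s^2 - 3*s*y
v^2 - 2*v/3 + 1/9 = (v - 1/3)^2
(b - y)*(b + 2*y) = b^2 + b*y - 2*y^2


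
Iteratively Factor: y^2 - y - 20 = (y + 4)*(y - 5)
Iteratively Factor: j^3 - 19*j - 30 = (j - 5)*(j^2 + 5*j + 6) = (j - 5)*(j + 2)*(j + 3)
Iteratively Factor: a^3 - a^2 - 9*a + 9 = (a + 3)*(a^2 - 4*a + 3) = (a - 3)*(a + 3)*(a - 1)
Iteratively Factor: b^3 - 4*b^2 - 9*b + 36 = (b - 4)*(b^2 - 9) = (b - 4)*(b + 3)*(b - 3)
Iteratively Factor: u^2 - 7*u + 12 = (u - 3)*(u - 4)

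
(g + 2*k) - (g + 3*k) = -k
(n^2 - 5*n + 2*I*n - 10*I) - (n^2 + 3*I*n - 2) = -5*n - I*n + 2 - 10*I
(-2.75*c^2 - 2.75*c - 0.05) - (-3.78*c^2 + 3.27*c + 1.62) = 1.03*c^2 - 6.02*c - 1.67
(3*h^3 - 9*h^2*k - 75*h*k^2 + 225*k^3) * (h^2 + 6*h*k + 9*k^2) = 3*h^5 + 9*h^4*k - 102*h^3*k^2 - 306*h^2*k^3 + 675*h*k^4 + 2025*k^5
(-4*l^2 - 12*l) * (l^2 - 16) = -4*l^4 - 12*l^3 + 64*l^2 + 192*l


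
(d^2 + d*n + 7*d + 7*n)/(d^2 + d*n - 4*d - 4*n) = (d + 7)/(d - 4)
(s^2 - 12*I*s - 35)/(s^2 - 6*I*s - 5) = (s - 7*I)/(s - I)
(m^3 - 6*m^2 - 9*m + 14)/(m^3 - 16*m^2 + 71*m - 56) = (m + 2)/(m - 8)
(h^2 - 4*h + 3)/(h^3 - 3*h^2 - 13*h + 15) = (h - 3)/(h^2 - 2*h - 15)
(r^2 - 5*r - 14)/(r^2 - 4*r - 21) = (r + 2)/(r + 3)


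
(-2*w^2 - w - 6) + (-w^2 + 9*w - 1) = -3*w^2 + 8*w - 7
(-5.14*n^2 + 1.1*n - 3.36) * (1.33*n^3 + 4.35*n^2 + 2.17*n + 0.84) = -6.8362*n^5 - 20.896*n^4 - 10.8376*n^3 - 16.5466*n^2 - 6.3672*n - 2.8224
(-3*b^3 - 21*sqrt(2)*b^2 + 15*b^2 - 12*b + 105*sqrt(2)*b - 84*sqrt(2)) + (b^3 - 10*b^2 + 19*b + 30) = -2*b^3 - 21*sqrt(2)*b^2 + 5*b^2 + 7*b + 105*sqrt(2)*b - 84*sqrt(2) + 30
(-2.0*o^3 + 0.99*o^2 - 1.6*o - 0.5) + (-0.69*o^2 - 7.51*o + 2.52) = -2.0*o^3 + 0.3*o^2 - 9.11*o + 2.02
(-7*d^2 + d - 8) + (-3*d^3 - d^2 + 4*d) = -3*d^3 - 8*d^2 + 5*d - 8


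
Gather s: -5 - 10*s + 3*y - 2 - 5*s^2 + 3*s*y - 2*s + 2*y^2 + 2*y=-5*s^2 + s*(3*y - 12) + 2*y^2 + 5*y - 7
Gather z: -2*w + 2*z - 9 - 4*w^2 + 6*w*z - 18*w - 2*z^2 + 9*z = -4*w^2 - 20*w - 2*z^2 + z*(6*w + 11) - 9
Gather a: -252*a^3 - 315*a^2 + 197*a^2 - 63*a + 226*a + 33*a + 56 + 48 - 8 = -252*a^3 - 118*a^2 + 196*a + 96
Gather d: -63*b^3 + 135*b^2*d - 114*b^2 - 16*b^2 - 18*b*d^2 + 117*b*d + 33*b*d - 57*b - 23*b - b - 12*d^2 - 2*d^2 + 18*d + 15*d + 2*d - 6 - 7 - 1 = -63*b^3 - 130*b^2 - 81*b + d^2*(-18*b - 14) + d*(135*b^2 + 150*b + 35) - 14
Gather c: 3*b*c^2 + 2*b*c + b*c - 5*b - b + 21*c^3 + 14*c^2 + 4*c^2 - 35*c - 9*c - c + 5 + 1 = -6*b + 21*c^3 + c^2*(3*b + 18) + c*(3*b - 45) + 6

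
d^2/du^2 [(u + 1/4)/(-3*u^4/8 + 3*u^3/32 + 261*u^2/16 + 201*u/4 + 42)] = 16*((4*u + 1)*(-16*u^3 + 3*u^2 + 348*u + 536)^2 + (64*u^3 - 12*u^2 - 1392*u - 3*(4*u + 1)*(-8*u^2 + u + 58) - 2144)*(-4*u^4 + u^3 + 174*u^2 + 536*u + 448))/(3*(-4*u^4 + u^3 + 174*u^2 + 536*u + 448)^3)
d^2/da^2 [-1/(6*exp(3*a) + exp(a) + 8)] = (-2*(18*exp(2*a) + 1)^2*exp(a) + (54*exp(2*a) + 1)*(6*exp(3*a) + exp(a) + 8))*exp(a)/(6*exp(3*a) + exp(a) + 8)^3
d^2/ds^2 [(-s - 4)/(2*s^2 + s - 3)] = 2*(-(s + 4)*(4*s + 1)^2 + 3*(2*s + 3)*(2*s^2 + s - 3))/(2*s^2 + s - 3)^3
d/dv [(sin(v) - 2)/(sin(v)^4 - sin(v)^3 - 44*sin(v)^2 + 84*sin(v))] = (-3*cos(v) - 2/tan(v) + 42*cos(v)/sin(v)^2)/((sin(v) - 6)^2*(sin(v) + 7)^2)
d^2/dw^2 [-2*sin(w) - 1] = 2*sin(w)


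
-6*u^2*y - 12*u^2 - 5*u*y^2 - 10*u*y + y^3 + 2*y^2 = (-6*u + y)*(u + y)*(y + 2)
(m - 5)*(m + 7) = m^2 + 2*m - 35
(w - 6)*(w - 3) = w^2 - 9*w + 18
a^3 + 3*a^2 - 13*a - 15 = (a - 3)*(a + 1)*(a + 5)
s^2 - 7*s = s*(s - 7)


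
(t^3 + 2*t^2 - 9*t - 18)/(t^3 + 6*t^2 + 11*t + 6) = (t - 3)/(t + 1)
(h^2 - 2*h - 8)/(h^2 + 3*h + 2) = (h - 4)/(h + 1)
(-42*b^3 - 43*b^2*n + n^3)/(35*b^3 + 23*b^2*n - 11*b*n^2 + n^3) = (-6*b - n)/(5*b - n)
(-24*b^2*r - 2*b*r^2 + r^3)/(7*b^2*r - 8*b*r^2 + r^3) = (-24*b^2 - 2*b*r + r^2)/(7*b^2 - 8*b*r + r^2)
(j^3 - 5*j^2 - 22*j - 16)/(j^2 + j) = j - 6 - 16/j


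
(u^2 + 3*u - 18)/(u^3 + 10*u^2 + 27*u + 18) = (u - 3)/(u^2 + 4*u + 3)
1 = 1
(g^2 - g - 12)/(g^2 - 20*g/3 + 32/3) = 3*(g + 3)/(3*g - 8)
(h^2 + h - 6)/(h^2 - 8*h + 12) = (h + 3)/(h - 6)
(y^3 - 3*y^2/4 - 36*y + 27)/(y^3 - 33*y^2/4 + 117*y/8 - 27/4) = 2*(y + 6)/(2*y - 3)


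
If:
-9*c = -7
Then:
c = 7/9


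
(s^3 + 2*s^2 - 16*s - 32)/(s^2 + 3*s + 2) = (s^2 - 16)/(s + 1)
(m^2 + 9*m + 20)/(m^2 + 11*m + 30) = (m + 4)/(m + 6)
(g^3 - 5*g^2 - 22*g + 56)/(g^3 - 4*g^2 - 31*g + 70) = (g + 4)/(g + 5)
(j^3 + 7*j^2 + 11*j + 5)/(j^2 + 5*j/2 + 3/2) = 2*(j^2 + 6*j + 5)/(2*j + 3)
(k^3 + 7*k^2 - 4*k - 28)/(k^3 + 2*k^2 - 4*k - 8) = (k + 7)/(k + 2)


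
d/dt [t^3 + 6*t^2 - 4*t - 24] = 3*t^2 + 12*t - 4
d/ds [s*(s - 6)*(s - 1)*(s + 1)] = 4*s^3 - 18*s^2 - 2*s + 6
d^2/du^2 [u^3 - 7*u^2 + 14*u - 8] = 6*u - 14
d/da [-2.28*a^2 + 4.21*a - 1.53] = 4.21 - 4.56*a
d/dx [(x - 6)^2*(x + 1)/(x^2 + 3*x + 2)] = (x^2 + 4*x - 60)/(x^2 + 4*x + 4)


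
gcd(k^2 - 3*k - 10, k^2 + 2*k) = k + 2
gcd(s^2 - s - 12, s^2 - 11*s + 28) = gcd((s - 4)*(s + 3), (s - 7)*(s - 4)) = s - 4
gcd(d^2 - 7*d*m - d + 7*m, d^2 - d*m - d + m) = d - 1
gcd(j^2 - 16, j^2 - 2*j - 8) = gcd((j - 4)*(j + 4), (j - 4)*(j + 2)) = j - 4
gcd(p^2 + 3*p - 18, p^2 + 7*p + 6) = p + 6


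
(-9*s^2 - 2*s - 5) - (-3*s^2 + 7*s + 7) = -6*s^2 - 9*s - 12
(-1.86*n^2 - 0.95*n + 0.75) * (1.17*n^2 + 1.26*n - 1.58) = -2.1762*n^4 - 3.4551*n^3 + 2.6193*n^2 + 2.446*n - 1.185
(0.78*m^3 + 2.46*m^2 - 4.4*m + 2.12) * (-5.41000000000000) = -4.2198*m^3 - 13.3086*m^2 + 23.804*m - 11.4692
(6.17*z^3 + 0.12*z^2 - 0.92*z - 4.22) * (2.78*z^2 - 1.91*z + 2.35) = 17.1526*z^5 - 11.4511*z^4 + 11.7127*z^3 - 9.6924*z^2 + 5.8982*z - 9.917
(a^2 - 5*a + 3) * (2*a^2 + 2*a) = 2*a^4 - 8*a^3 - 4*a^2 + 6*a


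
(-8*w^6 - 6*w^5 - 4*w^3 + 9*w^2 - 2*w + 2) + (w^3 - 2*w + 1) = -8*w^6 - 6*w^5 - 3*w^3 + 9*w^2 - 4*w + 3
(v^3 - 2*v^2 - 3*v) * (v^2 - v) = v^5 - 3*v^4 - v^3 + 3*v^2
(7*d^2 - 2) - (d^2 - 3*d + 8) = 6*d^2 + 3*d - 10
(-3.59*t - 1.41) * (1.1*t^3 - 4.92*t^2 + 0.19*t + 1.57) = -3.949*t^4 + 16.1118*t^3 + 6.2551*t^2 - 5.9042*t - 2.2137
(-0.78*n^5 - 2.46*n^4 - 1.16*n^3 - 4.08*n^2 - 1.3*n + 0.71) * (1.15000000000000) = -0.897*n^5 - 2.829*n^4 - 1.334*n^3 - 4.692*n^2 - 1.495*n + 0.8165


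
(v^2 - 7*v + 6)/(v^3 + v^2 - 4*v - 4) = (v^2 - 7*v + 6)/(v^3 + v^2 - 4*v - 4)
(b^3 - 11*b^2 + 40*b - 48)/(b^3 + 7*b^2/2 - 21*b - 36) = 2*(b^2 - 7*b + 12)/(2*b^2 + 15*b + 18)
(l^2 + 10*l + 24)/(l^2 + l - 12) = (l + 6)/(l - 3)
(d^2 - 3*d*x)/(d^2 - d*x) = (d - 3*x)/(d - x)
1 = 1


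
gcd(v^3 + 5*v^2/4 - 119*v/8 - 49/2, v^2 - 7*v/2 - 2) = v - 4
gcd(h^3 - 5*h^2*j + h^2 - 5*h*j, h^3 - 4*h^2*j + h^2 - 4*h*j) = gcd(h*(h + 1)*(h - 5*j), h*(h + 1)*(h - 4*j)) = h^2 + h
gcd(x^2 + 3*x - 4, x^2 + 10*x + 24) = x + 4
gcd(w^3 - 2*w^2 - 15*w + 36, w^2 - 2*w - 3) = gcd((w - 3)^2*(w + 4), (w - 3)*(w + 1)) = w - 3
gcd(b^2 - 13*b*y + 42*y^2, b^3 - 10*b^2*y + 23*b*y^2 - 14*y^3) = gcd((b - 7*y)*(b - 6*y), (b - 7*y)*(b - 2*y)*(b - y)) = -b + 7*y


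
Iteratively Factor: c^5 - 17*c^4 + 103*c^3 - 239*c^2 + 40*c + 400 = (c + 1)*(c^4 - 18*c^3 + 121*c^2 - 360*c + 400) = (c - 4)*(c + 1)*(c^3 - 14*c^2 + 65*c - 100) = (c - 5)*(c - 4)*(c + 1)*(c^2 - 9*c + 20) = (c - 5)^2*(c - 4)*(c + 1)*(c - 4)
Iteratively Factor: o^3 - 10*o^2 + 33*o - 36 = (o - 3)*(o^2 - 7*o + 12) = (o - 3)^2*(o - 4)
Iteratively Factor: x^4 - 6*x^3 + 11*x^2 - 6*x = (x)*(x^3 - 6*x^2 + 11*x - 6) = x*(x - 3)*(x^2 - 3*x + 2) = x*(x - 3)*(x - 2)*(x - 1)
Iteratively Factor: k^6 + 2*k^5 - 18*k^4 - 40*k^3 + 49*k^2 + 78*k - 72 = (k - 1)*(k^5 + 3*k^4 - 15*k^3 - 55*k^2 - 6*k + 72) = (k - 1)*(k + 3)*(k^4 - 15*k^2 - 10*k + 24) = (k - 1)*(k + 2)*(k + 3)*(k^3 - 2*k^2 - 11*k + 12) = (k - 1)^2*(k + 2)*(k + 3)*(k^2 - k - 12) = (k - 1)^2*(k + 2)*(k + 3)^2*(k - 4)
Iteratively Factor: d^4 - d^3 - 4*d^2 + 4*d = (d - 1)*(d^3 - 4*d) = d*(d - 1)*(d^2 - 4) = d*(d - 1)*(d + 2)*(d - 2)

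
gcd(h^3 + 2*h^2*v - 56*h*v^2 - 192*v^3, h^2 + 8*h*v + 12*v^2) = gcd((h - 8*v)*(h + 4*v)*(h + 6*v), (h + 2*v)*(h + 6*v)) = h + 6*v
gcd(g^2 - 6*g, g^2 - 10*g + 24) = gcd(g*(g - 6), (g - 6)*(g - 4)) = g - 6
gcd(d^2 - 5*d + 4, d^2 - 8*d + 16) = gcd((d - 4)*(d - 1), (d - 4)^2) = d - 4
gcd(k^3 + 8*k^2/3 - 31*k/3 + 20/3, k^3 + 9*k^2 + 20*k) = k + 5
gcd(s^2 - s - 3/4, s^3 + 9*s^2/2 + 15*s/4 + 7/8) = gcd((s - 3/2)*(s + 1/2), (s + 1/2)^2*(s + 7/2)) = s + 1/2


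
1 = 1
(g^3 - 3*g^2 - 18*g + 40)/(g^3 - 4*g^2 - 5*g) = (g^2 + 2*g - 8)/(g*(g + 1))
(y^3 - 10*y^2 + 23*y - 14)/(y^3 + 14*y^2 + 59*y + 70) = (y^3 - 10*y^2 + 23*y - 14)/(y^3 + 14*y^2 + 59*y + 70)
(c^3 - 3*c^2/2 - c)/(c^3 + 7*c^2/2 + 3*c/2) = (c - 2)/(c + 3)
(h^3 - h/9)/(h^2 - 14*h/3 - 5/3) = h*(3*h - 1)/(3*(h - 5))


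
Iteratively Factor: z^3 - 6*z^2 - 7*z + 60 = (z - 4)*(z^2 - 2*z - 15) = (z - 5)*(z - 4)*(z + 3)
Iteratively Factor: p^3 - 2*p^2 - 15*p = (p)*(p^2 - 2*p - 15) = p*(p - 5)*(p + 3)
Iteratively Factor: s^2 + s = (s)*(s + 1)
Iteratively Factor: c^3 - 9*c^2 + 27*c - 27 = (c - 3)*(c^2 - 6*c + 9) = (c - 3)^2*(c - 3)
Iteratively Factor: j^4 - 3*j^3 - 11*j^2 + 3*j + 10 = (j + 2)*(j^3 - 5*j^2 - j + 5) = (j - 5)*(j + 2)*(j^2 - 1) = (j - 5)*(j - 1)*(j + 2)*(j + 1)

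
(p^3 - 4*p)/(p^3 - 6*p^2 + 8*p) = (p + 2)/(p - 4)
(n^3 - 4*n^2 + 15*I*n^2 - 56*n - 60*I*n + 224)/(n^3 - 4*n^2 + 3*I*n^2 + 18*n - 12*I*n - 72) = (n^2 + 15*I*n - 56)/(n^2 + 3*I*n + 18)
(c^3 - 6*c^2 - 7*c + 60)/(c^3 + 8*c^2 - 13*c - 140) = (c^2 - 2*c - 15)/(c^2 + 12*c + 35)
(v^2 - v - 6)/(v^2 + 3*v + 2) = (v - 3)/(v + 1)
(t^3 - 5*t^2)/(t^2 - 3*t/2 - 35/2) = 2*t^2/(2*t + 7)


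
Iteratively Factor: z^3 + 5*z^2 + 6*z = (z)*(z^2 + 5*z + 6) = z*(z + 3)*(z + 2)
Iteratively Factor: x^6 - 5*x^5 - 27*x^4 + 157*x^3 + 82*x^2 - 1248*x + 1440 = (x - 5)*(x^5 - 27*x^3 + 22*x^2 + 192*x - 288) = (x - 5)*(x - 3)*(x^4 + 3*x^3 - 18*x^2 - 32*x + 96) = (x - 5)*(x - 3)*(x + 4)*(x^3 - x^2 - 14*x + 24) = (x - 5)*(x - 3)^2*(x + 4)*(x^2 + 2*x - 8) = (x - 5)*(x - 3)^2*(x - 2)*(x + 4)*(x + 4)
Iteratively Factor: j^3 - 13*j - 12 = (j + 3)*(j^2 - 3*j - 4) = (j - 4)*(j + 3)*(j + 1)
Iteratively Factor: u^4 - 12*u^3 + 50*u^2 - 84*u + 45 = (u - 5)*(u^3 - 7*u^2 + 15*u - 9) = (u - 5)*(u - 3)*(u^2 - 4*u + 3) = (u - 5)*(u - 3)*(u - 1)*(u - 3)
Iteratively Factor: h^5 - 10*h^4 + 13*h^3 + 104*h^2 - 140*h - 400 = (h + 2)*(h^4 - 12*h^3 + 37*h^2 + 30*h - 200) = (h - 4)*(h + 2)*(h^3 - 8*h^2 + 5*h + 50) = (h - 5)*(h - 4)*(h + 2)*(h^2 - 3*h - 10) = (h - 5)*(h - 4)*(h + 2)^2*(h - 5)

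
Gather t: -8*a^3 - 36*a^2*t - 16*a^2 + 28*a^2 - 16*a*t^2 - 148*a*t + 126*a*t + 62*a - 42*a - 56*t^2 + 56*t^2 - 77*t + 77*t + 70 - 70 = -8*a^3 + 12*a^2 - 16*a*t^2 + 20*a + t*(-36*a^2 - 22*a)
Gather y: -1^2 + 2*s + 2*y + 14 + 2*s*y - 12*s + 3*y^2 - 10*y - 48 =-10*s + 3*y^2 + y*(2*s - 8) - 35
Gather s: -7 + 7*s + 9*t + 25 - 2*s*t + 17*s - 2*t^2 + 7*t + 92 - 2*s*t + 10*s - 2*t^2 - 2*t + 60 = s*(34 - 4*t) - 4*t^2 + 14*t + 170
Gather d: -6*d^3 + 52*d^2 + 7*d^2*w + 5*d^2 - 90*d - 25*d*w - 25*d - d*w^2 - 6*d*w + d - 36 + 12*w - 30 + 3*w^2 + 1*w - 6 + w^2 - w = -6*d^3 + d^2*(7*w + 57) + d*(-w^2 - 31*w - 114) + 4*w^2 + 12*w - 72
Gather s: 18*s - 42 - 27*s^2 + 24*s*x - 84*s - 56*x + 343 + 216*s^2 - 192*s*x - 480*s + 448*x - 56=189*s^2 + s*(-168*x - 546) + 392*x + 245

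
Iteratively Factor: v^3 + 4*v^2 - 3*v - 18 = (v + 3)*(v^2 + v - 6) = (v - 2)*(v + 3)*(v + 3)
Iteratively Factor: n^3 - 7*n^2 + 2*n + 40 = (n + 2)*(n^2 - 9*n + 20) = (n - 4)*(n + 2)*(n - 5)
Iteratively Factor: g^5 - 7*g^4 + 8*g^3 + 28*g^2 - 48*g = (g - 4)*(g^4 - 3*g^3 - 4*g^2 + 12*g) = (g - 4)*(g - 3)*(g^3 - 4*g) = g*(g - 4)*(g - 3)*(g^2 - 4) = g*(g - 4)*(g - 3)*(g + 2)*(g - 2)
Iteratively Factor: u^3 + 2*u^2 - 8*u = (u)*(u^2 + 2*u - 8) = u*(u - 2)*(u + 4)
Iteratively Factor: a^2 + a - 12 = (a + 4)*(a - 3)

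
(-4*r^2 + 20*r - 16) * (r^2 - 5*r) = -4*r^4 + 40*r^3 - 116*r^2 + 80*r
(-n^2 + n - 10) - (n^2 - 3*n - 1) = -2*n^2 + 4*n - 9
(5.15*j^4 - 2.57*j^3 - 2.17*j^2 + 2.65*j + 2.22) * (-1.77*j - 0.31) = -9.1155*j^5 + 2.9524*j^4 + 4.6376*j^3 - 4.0178*j^2 - 4.7509*j - 0.6882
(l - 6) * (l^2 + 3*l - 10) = l^3 - 3*l^2 - 28*l + 60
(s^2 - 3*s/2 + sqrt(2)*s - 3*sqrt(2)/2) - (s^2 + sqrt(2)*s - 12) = -3*s/2 - 3*sqrt(2)/2 + 12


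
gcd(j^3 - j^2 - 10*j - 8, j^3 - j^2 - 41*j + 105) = 1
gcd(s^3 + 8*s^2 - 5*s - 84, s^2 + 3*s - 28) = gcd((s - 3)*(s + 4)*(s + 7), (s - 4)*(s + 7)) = s + 7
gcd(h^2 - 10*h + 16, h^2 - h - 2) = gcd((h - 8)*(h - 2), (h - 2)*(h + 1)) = h - 2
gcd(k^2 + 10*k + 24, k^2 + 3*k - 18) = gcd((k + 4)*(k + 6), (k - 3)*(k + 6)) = k + 6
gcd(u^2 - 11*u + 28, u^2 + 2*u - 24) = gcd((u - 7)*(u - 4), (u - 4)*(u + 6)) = u - 4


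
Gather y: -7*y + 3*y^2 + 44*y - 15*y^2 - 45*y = -12*y^2 - 8*y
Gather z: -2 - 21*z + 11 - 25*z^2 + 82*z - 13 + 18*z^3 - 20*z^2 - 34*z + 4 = 18*z^3 - 45*z^2 + 27*z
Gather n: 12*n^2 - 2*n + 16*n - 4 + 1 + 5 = 12*n^2 + 14*n + 2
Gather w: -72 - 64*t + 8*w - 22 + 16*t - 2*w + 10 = -48*t + 6*w - 84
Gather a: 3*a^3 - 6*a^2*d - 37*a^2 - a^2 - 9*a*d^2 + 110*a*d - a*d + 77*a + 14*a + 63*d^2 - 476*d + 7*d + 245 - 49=3*a^3 + a^2*(-6*d - 38) + a*(-9*d^2 + 109*d + 91) + 63*d^2 - 469*d + 196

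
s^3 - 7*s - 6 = (s - 3)*(s + 1)*(s + 2)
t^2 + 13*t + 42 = (t + 6)*(t + 7)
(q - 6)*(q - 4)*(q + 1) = q^3 - 9*q^2 + 14*q + 24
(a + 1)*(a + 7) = a^2 + 8*a + 7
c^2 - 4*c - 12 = (c - 6)*(c + 2)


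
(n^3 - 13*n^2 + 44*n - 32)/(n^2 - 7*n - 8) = (n^2 - 5*n + 4)/(n + 1)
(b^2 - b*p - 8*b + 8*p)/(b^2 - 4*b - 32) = (b - p)/(b + 4)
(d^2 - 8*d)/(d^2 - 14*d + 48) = d/(d - 6)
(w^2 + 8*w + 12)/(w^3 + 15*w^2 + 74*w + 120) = (w + 2)/(w^2 + 9*w + 20)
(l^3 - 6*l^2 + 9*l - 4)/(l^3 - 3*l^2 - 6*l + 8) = (l - 1)/(l + 2)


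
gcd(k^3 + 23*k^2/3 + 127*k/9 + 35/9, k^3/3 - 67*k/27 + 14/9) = 1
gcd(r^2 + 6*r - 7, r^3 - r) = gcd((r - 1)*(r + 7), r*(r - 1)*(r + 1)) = r - 1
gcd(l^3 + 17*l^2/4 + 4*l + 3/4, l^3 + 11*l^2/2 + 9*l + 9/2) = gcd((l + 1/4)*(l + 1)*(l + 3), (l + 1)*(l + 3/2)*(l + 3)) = l^2 + 4*l + 3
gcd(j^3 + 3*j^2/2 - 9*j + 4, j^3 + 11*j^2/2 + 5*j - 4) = j^2 + 7*j/2 - 2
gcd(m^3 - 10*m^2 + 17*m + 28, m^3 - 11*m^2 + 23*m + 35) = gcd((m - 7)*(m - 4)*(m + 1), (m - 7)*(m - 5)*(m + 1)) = m^2 - 6*m - 7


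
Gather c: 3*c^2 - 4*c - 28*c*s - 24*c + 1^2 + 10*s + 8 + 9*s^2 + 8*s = 3*c^2 + c*(-28*s - 28) + 9*s^2 + 18*s + 9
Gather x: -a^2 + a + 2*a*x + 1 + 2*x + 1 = -a^2 + a + x*(2*a + 2) + 2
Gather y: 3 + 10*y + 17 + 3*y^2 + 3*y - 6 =3*y^2 + 13*y + 14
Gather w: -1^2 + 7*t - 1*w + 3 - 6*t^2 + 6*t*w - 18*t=-6*t^2 - 11*t + w*(6*t - 1) + 2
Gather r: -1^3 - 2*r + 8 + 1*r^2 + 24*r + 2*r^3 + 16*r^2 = 2*r^3 + 17*r^2 + 22*r + 7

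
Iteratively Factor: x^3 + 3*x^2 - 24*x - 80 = (x - 5)*(x^2 + 8*x + 16) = (x - 5)*(x + 4)*(x + 4)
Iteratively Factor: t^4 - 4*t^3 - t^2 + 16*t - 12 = (t - 2)*(t^3 - 2*t^2 - 5*t + 6) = (t - 2)*(t + 2)*(t^2 - 4*t + 3) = (t - 2)*(t - 1)*(t + 2)*(t - 3)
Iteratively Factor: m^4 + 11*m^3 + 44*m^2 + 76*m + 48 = (m + 4)*(m^3 + 7*m^2 + 16*m + 12) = (m + 2)*(m + 4)*(m^2 + 5*m + 6) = (m + 2)*(m + 3)*(m + 4)*(m + 2)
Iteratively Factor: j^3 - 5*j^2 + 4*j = (j - 4)*(j^2 - j) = j*(j - 4)*(j - 1)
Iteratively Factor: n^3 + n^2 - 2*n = (n + 2)*(n^2 - n) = (n - 1)*(n + 2)*(n)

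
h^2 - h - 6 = (h - 3)*(h + 2)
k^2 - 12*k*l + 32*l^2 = (k - 8*l)*(k - 4*l)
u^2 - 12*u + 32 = (u - 8)*(u - 4)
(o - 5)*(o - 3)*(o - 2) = o^3 - 10*o^2 + 31*o - 30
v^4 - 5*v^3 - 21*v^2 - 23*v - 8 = (v - 8)*(v + 1)^3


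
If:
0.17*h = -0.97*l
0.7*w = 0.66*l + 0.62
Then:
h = 5.36007130124777 - 6.05169340463458*w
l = 1.06060606060606*w - 0.939393939393939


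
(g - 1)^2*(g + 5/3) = g^3 - g^2/3 - 7*g/3 + 5/3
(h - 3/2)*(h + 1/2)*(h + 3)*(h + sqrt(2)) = h^4 + sqrt(2)*h^3 + 2*h^3 - 15*h^2/4 + 2*sqrt(2)*h^2 - 15*sqrt(2)*h/4 - 9*h/4 - 9*sqrt(2)/4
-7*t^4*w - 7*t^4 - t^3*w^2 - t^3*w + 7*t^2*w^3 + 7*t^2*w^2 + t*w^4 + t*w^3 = (-t + w)*(t + w)*(7*t + w)*(t*w + t)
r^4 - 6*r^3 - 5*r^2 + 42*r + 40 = (r - 5)*(r - 4)*(r + 1)*(r + 2)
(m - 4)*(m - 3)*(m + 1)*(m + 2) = m^4 - 4*m^3 - 7*m^2 + 22*m + 24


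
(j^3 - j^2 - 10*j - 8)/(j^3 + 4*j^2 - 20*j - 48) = (j + 1)/(j + 6)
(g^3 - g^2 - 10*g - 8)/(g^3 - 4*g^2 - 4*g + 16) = (g + 1)/(g - 2)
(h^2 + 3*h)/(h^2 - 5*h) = (h + 3)/(h - 5)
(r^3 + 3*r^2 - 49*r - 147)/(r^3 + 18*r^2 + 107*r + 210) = (r^2 - 4*r - 21)/(r^2 + 11*r + 30)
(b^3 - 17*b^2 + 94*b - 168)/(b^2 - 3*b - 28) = (b^2 - 10*b + 24)/(b + 4)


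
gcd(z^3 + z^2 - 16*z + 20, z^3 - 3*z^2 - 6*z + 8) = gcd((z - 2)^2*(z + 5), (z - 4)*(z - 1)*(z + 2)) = 1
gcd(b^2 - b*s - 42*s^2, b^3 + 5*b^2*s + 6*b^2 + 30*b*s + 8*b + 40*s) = 1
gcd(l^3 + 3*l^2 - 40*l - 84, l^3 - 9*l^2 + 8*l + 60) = l^2 - 4*l - 12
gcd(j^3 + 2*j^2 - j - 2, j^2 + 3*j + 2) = j^2 + 3*j + 2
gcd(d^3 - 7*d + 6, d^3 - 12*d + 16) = d - 2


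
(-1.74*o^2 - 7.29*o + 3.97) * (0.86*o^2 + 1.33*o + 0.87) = -1.4964*o^4 - 8.5836*o^3 - 7.7953*o^2 - 1.0622*o + 3.4539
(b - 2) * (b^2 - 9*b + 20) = b^3 - 11*b^2 + 38*b - 40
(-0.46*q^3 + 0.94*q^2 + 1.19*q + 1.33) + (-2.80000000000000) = -0.46*q^3 + 0.94*q^2 + 1.19*q - 1.47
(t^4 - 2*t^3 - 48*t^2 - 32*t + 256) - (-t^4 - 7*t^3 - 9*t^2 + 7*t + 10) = 2*t^4 + 5*t^3 - 39*t^2 - 39*t + 246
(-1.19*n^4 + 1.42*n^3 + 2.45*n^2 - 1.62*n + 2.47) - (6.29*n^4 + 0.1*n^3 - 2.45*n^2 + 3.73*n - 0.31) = -7.48*n^4 + 1.32*n^3 + 4.9*n^2 - 5.35*n + 2.78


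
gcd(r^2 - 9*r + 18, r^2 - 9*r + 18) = r^2 - 9*r + 18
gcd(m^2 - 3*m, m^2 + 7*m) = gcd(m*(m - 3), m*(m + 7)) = m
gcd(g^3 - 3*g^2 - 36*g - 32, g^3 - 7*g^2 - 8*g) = g^2 - 7*g - 8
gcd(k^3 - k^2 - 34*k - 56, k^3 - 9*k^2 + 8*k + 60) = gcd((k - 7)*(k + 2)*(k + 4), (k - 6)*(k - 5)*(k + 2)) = k + 2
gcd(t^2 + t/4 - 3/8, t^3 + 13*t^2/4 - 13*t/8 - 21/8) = t + 3/4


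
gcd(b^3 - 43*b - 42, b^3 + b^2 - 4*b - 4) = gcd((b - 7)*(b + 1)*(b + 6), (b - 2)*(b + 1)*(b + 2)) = b + 1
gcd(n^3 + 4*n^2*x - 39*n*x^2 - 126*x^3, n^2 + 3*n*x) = n + 3*x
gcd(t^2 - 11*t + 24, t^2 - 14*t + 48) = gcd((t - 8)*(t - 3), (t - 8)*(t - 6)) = t - 8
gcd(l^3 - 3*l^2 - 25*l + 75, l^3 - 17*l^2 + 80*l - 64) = 1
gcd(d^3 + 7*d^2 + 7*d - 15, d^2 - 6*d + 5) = d - 1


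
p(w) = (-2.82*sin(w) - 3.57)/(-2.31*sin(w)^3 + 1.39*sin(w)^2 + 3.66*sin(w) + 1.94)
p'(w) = (-2.82*sin(w) - 3.57)*(6.93*sin(w)^2*cos(w) - 2.78*sin(w)*cos(w) - 3.66*cos(w))/(-2.31*sin(w)^3 + 1.39*sin(w)^2 + 3.66*sin(w) + 1.94)^2 - 2.82*cos(w)/(-2.31*sin(w)^3 + 1.39*sin(w)^2 + 3.66*sin(w) + 1.94) = (-13.0284*sin(w)^3 - 20.8203*sin(w)^2 + 9.9246*sin(w) + 7.5954)*cos(w)/(5.3361*sin(w)^6 - 6.4218*sin(w)^5 - 14.9771*sin(w)^4 + 1.212*sin(w)^3 + 18.7888*sin(w)^2 + 14.2008*sin(w) + 3.7636)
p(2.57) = -1.29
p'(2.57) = -0.26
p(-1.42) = -0.41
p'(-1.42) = -0.41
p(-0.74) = -2.05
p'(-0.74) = -5.11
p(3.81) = -2.41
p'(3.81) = 4.75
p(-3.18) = -1.77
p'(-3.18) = -1.83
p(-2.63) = -2.91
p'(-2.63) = 1.12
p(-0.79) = -1.80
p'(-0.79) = -4.93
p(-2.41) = -2.10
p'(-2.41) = 5.11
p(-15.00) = -2.22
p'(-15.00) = 5.06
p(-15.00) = -2.22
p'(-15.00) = 5.06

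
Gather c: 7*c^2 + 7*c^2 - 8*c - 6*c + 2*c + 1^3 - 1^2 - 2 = 14*c^2 - 12*c - 2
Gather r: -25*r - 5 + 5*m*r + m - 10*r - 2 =m + r*(5*m - 35) - 7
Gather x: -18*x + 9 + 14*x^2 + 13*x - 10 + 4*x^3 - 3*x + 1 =4*x^3 + 14*x^2 - 8*x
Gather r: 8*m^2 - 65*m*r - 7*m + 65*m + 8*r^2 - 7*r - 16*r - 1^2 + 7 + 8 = 8*m^2 + 58*m + 8*r^2 + r*(-65*m - 23) + 14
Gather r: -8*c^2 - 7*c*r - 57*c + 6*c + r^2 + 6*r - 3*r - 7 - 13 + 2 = -8*c^2 - 51*c + r^2 + r*(3 - 7*c) - 18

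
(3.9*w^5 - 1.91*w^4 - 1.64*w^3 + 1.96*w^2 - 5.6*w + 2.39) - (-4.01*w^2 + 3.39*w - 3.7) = 3.9*w^5 - 1.91*w^4 - 1.64*w^3 + 5.97*w^2 - 8.99*w + 6.09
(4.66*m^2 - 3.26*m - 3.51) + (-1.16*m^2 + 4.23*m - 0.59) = 3.5*m^2 + 0.970000000000001*m - 4.1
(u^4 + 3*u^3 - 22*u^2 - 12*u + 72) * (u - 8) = u^5 - 5*u^4 - 46*u^3 + 164*u^2 + 168*u - 576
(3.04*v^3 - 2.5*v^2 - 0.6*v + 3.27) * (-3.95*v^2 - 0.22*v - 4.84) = -12.008*v^5 + 9.2062*v^4 - 11.7936*v^3 - 0.684500000000001*v^2 + 2.1846*v - 15.8268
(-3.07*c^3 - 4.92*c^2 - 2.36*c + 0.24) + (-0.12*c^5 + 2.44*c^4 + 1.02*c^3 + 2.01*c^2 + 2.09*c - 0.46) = -0.12*c^5 + 2.44*c^4 - 2.05*c^3 - 2.91*c^2 - 0.27*c - 0.22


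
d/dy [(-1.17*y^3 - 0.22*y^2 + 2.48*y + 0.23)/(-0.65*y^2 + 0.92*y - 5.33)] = (0.7605*y^4 - 2.1528*y^3 + 20.1179*y^2 + 2.6442*y - 13.43)/(0.4225*y^4 - 1.196*y^3 + 7.7754*y^2 - 9.8072*y + 28.4089)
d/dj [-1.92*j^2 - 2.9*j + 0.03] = -3.84*j - 2.9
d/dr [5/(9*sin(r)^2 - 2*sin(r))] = 10*(-9/tan(r) + cos(r)/sin(r)^2)/(9*sin(r) - 2)^2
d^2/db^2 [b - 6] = 0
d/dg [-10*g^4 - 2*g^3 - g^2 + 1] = 2*g*(-20*g^2 - 3*g - 1)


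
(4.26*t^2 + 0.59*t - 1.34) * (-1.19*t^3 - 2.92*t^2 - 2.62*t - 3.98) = -5.0694*t^5 - 13.1413*t^4 - 11.2894*t^3 - 14.5878*t^2 + 1.1626*t + 5.3332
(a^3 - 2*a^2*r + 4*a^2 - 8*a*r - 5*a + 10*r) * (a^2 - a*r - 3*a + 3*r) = a^5 - 3*a^4*r + a^4 + 2*a^3*r^2 - 3*a^3*r - 17*a^3 + 2*a^2*r^2 + 51*a^2*r + 15*a^2 - 34*a*r^2 - 45*a*r + 30*r^2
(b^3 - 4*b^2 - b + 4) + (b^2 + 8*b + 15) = b^3 - 3*b^2 + 7*b + 19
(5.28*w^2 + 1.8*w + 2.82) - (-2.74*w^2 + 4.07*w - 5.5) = 8.02*w^2 - 2.27*w + 8.32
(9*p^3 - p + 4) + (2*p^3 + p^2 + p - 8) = 11*p^3 + p^2 - 4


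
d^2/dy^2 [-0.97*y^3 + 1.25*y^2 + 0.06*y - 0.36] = 2.5 - 5.82*y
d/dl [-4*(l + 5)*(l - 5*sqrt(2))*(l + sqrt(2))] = -12*l^2 - 40*l + 32*sqrt(2)*l + 40 + 80*sqrt(2)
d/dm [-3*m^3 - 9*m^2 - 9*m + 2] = -9*m^2 - 18*m - 9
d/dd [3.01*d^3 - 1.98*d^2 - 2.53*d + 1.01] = 9.03*d^2 - 3.96*d - 2.53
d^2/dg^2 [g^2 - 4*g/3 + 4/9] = 2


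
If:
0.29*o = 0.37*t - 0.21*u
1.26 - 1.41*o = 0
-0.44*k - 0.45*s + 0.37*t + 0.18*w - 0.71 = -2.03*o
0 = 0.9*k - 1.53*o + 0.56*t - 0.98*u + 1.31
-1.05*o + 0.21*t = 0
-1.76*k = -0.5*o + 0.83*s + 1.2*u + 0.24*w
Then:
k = 4.51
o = 0.89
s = -10.09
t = 4.47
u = 6.64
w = -29.52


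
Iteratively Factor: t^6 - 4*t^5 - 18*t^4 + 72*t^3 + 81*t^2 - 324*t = (t + 3)*(t^5 - 7*t^4 + 3*t^3 + 63*t^2 - 108*t) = (t - 3)*(t + 3)*(t^4 - 4*t^3 - 9*t^2 + 36*t) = (t - 3)^2*(t + 3)*(t^3 - t^2 - 12*t) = (t - 4)*(t - 3)^2*(t + 3)*(t^2 + 3*t) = t*(t - 4)*(t - 3)^2*(t + 3)*(t + 3)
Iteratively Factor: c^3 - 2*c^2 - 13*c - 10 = (c + 1)*(c^2 - 3*c - 10) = (c - 5)*(c + 1)*(c + 2)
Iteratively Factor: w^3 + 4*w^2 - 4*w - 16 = (w + 2)*(w^2 + 2*w - 8) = (w + 2)*(w + 4)*(w - 2)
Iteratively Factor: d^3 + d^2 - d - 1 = (d + 1)*(d^2 - 1) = (d - 1)*(d + 1)*(d + 1)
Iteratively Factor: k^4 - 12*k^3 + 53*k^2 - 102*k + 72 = (k - 3)*(k^3 - 9*k^2 + 26*k - 24) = (k - 3)*(k - 2)*(k^2 - 7*k + 12) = (k - 4)*(k - 3)*(k - 2)*(k - 3)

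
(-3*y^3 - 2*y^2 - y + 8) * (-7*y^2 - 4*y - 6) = 21*y^5 + 26*y^4 + 33*y^3 - 40*y^2 - 26*y - 48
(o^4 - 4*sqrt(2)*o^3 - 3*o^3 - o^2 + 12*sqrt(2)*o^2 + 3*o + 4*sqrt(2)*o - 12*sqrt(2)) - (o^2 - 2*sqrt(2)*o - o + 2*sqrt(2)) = o^4 - 4*sqrt(2)*o^3 - 3*o^3 - 2*o^2 + 12*sqrt(2)*o^2 + 4*o + 6*sqrt(2)*o - 14*sqrt(2)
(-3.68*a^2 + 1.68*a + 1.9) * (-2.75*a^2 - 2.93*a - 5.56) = 10.12*a^4 + 6.1624*a^3 + 10.3134*a^2 - 14.9078*a - 10.564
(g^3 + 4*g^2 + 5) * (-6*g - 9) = -6*g^4 - 33*g^3 - 36*g^2 - 30*g - 45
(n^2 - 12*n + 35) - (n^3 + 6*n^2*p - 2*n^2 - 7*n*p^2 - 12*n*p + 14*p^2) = -n^3 - 6*n^2*p + 3*n^2 + 7*n*p^2 + 12*n*p - 12*n - 14*p^2 + 35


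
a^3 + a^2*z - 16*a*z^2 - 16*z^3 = (a - 4*z)*(a + z)*(a + 4*z)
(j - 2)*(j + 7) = j^2 + 5*j - 14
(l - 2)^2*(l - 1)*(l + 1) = l^4 - 4*l^3 + 3*l^2 + 4*l - 4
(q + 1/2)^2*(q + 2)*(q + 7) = q^4 + 10*q^3 + 93*q^2/4 + 65*q/4 + 7/2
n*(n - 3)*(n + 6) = n^3 + 3*n^2 - 18*n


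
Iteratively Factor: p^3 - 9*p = (p + 3)*(p^2 - 3*p) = (p - 3)*(p + 3)*(p)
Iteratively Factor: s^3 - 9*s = (s)*(s^2 - 9) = s*(s - 3)*(s + 3)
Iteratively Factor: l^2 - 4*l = (l - 4)*(l)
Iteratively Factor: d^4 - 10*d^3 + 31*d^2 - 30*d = (d)*(d^3 - 10*d^2 + 31*d - 30) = d*(d - 3)*(d^2 - 7*d + 10) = d*(d - 3)*(d - 2)*(d - 5)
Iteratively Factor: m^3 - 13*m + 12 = (m - 3)*(m^2 + 3*m - 4) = (m - 3)*(m + 4)*(m - 1)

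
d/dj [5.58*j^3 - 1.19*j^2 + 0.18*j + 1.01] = 16.74*j^2 - 2.38*j + 0.18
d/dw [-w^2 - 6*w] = -2*w - 6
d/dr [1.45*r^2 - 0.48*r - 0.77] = 2.9*r - 0.48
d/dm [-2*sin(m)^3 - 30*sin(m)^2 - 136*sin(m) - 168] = 2*(-30*sin(m) + 3*cos(m)^2 - 71)*cos(m)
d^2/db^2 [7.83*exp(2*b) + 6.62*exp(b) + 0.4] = (31.32*exp(b) + 6.62)*exp(b)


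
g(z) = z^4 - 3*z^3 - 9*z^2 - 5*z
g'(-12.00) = -7997.00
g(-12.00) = 24684.00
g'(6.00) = 427.00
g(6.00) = 294.00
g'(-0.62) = 1.75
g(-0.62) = 0.50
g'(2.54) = -43.24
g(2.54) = -78.30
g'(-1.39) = -8.11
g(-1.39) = 1.35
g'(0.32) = -11.55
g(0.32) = -2.61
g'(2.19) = -45.57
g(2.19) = -62.62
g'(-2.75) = -106.75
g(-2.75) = 65.27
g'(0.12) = -7.28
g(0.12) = -0.73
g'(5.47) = 281.92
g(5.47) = 107.62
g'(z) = 4*z^3 - 9*z^2 - 18*z - 5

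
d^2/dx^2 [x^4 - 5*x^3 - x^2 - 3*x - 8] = 12*x^2 - 30*x - 2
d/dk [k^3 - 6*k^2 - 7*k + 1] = 3*k^2 - 12*k - 7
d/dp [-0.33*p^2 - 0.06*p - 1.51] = -0.66*p - 0.06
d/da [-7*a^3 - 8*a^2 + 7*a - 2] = -21*a^2 - 16*a + 7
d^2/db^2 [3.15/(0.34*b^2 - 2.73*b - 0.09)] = (0.72828*b^2 - 5.84766*b - 3.15*(0.68*b - 2.73)*(1.36*b - 5.46) - 0.19278)/(-0.34*b^2 + 2.73*b + 0.09)^3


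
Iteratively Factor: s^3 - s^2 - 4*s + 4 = (s - 2)*(s^2 + s - 2) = (s - 2)*(s - 1)*(s + 2)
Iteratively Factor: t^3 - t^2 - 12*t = (t - 4)*(t^2 + 3*t) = (t - 4)*(t + 3)*(t)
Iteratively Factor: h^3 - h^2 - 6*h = (h)*(h^2 - h - 6) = h*(h + 2)*(h - 3)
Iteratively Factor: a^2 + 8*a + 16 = (a + 4)*(a + 4)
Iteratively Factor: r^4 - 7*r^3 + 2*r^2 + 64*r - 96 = (r + 3)*(r^3 - 10*r^2 + 32*r - 32) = (r - 2)*(r + 3)*(r^2 - 8*r + 16) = (r - 4)*(r - 2)*(r + 3)*(r - 4)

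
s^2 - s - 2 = (s - 2)*(s + 1)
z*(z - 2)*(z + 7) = z^3 + 5*z^2 - 14*z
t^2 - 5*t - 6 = (t - 6)*(t + 1)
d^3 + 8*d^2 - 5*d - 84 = (d - 3)*(d + 4)*(d + 7)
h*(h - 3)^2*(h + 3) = h^4 - 3*h^3 - 9*h^2 + 27*h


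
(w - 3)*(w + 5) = w^2 + 2*w - 15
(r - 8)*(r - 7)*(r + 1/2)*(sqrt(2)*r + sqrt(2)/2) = sqrt(2)*r^4 - 14*sqrt(2)*r^3 + 165*sqrt(2)*r^2/4 + 209*sqrt(2)*r/4 + 14*sqrt(2)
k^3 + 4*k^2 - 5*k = k*(k - 1)*(k + 5)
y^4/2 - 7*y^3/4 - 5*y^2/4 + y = y*(y/2 + 1/2)*(y - 4)*(y - 1/2)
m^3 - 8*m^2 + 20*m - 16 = (m - 4)*(m - 2)^2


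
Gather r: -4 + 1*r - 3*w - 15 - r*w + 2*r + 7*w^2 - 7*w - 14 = r*(3 - w) + 7*w^2 - 10*w - 33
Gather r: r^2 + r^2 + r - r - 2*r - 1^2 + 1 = 2*r^2 - 2*r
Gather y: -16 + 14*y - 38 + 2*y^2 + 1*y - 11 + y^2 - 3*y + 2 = 3*y^2 + 12*y - 63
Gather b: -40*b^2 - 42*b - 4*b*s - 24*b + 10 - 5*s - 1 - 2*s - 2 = -40*b^2 + b*(-4*s - 66) - 7*s + 7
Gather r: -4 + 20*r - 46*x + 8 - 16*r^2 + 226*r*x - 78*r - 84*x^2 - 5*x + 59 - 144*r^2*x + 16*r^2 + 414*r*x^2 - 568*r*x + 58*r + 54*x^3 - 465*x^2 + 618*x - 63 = -144*r^2*x + r*(414*x^2 - 342*x) + 54*x^3 - 549*x^2 + 567*x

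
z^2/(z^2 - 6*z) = z/(z - 6)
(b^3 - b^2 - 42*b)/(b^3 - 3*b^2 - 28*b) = (b + 6)/(b + 4)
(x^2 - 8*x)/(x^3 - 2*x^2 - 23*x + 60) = x*(x - 8)/(x^3 - 2*x^2 - 23*x + 60)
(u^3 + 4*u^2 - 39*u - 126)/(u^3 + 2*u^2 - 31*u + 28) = (u^2 - 3*u - 18)/(u^2 - 5*u + 4)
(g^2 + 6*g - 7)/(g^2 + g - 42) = (g - 1)/(g - 6)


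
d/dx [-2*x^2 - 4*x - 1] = -4*x - 4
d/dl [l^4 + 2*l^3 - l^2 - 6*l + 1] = 4*l^3 + 6*l^2 - 2*l - 6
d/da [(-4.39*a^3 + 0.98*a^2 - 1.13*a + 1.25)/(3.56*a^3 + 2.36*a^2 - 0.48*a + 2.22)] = (-13.8492*a^4 + 12.26*a^3 - 40.391*a^2 - 1.5488*a - 1.9086)/(12.6736*a^6 + 16.8032*a^5 + 2.152*a^4 + 13.5408*a^3 + 10.7088*a^2 - 2.1312*a + 4.9284)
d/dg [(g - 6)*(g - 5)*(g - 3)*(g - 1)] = 4*g^3 - 45*g^2 + 154*g - 153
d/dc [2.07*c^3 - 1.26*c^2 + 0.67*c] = 6.21*c^2 - 2.52*c + 0.67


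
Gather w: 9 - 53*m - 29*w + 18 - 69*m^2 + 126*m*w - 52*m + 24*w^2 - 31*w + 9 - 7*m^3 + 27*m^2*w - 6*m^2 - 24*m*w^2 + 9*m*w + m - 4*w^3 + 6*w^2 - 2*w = -7*m^3 - 75*m^2 - 104*m - 4*w^3 + w^2*(30 - 24*m) + w*(27*m^2 + 135*m - 62) + 36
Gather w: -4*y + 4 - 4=-4*y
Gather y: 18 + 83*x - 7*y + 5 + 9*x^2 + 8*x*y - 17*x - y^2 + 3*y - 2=9*x^2 + 66*x - y^2 + y*(8*x - 4) + 21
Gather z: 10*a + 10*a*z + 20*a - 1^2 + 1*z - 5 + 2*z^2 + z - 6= 30*a + 2*z^2 + z*(10*a + 2) - 12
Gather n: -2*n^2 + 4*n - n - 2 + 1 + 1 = -2*n^2 + 3*n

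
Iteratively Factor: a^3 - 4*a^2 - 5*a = (a)*(a^2 - 4*a - 5) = a*(a - 5)*(a + 1)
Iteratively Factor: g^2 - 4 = (g - 2)*(g + 2)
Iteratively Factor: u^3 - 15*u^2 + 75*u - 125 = (u - 5)*(u^2 - 10*u + 25) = (u - 5)^2*(u - 5)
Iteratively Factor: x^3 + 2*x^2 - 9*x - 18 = (x + 2)*(x^2 - 9) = (x - 3)*(x + 2)*(x + 3)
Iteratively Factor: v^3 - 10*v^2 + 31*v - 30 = (v - 3)*(v^2 - 7*v + 10) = (v - 3)*(v - 2)*(v - 5)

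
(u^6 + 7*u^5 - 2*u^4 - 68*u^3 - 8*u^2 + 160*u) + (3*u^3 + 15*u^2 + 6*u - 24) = u^6 + 7*u^5 - 2*u^4 - 65*u^3 + 7*u^2 + 166*u - 24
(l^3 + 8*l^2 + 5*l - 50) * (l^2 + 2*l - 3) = l^5 + 10*l^4 + 18*l^3 - 64*l^2 - 115*l + 150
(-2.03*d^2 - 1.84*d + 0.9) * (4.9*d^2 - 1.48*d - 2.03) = -9.947*d^4 - 6.0116*d^3 + 11.2541*d^2 + 2.4032*d - 1.827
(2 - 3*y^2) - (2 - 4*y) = -3*y^2 + 4*y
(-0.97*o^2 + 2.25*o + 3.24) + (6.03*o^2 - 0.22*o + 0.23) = 5.06*o^2 + 2.03*o + 3.47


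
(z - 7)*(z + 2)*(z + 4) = z^3 - z^2 - 34*z - 56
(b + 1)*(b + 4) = b^2 + 5*b + 4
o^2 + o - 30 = (o - 5)*(o + 6)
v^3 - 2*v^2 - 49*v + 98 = (v - 7)*(v - 2)*(v + 7)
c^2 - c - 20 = (c - 5)*(c + 4)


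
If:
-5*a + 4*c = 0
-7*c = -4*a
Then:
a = 0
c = 0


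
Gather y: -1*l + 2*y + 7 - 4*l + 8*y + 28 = -5*l + 10*y + 35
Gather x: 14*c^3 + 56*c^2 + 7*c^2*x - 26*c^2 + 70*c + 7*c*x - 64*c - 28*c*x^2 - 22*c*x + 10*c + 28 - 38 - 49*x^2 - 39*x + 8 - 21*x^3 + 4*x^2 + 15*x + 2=14*c^3 + 30*c^2 + 16*c - 21*x^3 + x^2*(-28*c - 45) + x*(7*c^2 - 15*c - 24)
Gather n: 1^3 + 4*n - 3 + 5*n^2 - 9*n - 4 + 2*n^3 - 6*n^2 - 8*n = 2*n^3 - n^2 - 13*n - 6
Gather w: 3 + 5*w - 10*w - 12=-5*w - 9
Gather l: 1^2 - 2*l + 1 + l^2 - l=l^2 - 3*l + 2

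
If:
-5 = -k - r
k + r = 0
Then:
No Solution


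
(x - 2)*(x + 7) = x^2 + 5*x - 14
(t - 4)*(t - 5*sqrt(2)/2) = t^2 - 4*t - 5*sqrt(2)*t/2 + 10*sqrt(2)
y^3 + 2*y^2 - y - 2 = (y - 1)*(y + 1)*(y + 2)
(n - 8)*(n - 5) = n^2 - 13*n + 40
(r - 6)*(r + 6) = r^2 - 36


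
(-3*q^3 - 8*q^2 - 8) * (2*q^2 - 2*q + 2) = -6*q^5 - 10*q^4 + 10*q^3 - 32*q^2 + 16*q - 16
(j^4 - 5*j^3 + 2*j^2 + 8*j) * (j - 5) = j^5 - 10*j^4 + 27*j^3 - 2*j^2 - 40*j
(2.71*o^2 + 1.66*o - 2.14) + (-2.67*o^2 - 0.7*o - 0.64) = 0.04*o^2 + 0.96*o - 2.78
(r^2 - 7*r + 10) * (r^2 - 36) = r^4 - 7*r^3 - 26*r^2 + 252*r - 360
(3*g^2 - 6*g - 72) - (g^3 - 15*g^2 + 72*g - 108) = -g^3 + 18*g^2 - 78*g + 36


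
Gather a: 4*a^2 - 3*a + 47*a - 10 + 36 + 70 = 4*a^2 + 44*a + 96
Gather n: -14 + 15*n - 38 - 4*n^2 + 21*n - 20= -4*n^2 + 36*n - 72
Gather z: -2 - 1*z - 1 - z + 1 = -2*z - 2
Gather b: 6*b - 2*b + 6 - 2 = 4*b + 4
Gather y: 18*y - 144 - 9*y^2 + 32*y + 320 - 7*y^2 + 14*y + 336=-16*y^2 + 64*y + 512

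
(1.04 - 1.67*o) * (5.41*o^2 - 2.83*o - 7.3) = -9.0347*o^3 + 10.3525*o^2 + 9.2478*o - 7.592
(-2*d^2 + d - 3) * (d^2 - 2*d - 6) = -2*d^4 + 5*d^3 + 7*d^2 + 18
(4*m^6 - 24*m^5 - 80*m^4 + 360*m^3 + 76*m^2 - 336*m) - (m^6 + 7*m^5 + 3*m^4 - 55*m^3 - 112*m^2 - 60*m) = 3*m^6 - 31*m^5 - 83*m^4 + 415*m^3 + 188*m^2 - 276*m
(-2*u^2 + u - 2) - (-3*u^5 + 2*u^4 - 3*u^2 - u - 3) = 3*u^5 - 2*u^4 + u^2 + 2*u + 1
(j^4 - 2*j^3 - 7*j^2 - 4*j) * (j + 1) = j^5 - j^4 - 9*j^3 - 11*j^2 - 4*j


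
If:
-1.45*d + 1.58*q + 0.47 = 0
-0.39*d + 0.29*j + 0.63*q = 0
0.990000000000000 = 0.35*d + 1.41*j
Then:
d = -0.14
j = 0.74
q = -0.43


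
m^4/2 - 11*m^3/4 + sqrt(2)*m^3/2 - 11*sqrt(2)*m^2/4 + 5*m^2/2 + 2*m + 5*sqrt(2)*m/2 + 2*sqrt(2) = (m/2 + sqrt(2)/2)*(m - 4)*(m - 2)*(m + 1/2)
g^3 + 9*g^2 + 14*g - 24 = (g - 1)*(g + 4)*(g + 6)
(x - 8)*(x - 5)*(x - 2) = x^3 - 15*x^2 + 66*x - 80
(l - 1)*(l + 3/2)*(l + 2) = l^3 + 5*l^2/2 - l/2 - 3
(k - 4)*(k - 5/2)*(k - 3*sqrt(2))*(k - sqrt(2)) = k^4 - 13*k^3/2 - 4*sqrt(2)*k^3 + 16*k^2 + 26*sqrt(2)*k^2 - 40*sqrt(2)*k - 39*k + 60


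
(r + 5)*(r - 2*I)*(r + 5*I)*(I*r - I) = I*r^4 - 3*r^3 + 4*I*r^3 - 12*r^2 + 5*I*r^2 + 15*r + 40*I*r - 50*I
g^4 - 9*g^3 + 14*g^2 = g^2*(g - 7)*(g - 2)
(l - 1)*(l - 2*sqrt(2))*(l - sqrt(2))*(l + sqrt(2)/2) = l^4 - 5*sqrt(2)*l^3/2 - l^3 + l^2 + 5*sqrt(2)*l^2/2 - l + 2*sqrt(2)*l - 2*sqrt(2)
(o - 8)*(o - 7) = o^2 - 15*o + 56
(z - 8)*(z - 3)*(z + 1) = z^3 - 10*z^2 + 13*z + 24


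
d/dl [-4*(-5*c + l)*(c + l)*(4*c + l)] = 84*c^2 - 12*l^2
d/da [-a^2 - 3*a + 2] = -2*a - 3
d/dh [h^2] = 2*h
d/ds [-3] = 0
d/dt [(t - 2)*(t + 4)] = 2*t + 2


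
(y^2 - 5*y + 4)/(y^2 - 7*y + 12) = (y - 1)/(y - 3)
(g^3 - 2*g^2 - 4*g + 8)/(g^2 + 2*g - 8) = (g^2 - 4)/(g + 4)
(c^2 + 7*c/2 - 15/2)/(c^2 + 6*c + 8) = (2*c^2 + 7*c - 15)/(2*(c^2 + 6*c + 8))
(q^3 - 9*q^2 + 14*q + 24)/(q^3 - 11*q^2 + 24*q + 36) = (q - 4)/(q - 6)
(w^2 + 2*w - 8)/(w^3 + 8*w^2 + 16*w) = (w - 2)/(w*(w + 4))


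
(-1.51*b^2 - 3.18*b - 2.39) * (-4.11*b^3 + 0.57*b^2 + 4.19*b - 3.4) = 6.2061*b^5 + 12.2091*b^4 + 1.6834*b^3 - 9.5525*b^2 + 0.797899999999998*b + 8.126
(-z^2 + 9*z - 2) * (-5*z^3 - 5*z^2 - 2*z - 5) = 5*z^5 - 40*z^4 - 33*z^3 - 3*z^2 - 41*z + 10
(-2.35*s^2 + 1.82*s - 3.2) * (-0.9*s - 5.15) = 2.115*s^3 + 10.4645*s^2 - 6.493*s + 16.48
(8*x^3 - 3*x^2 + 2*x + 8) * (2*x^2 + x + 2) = 16*x^5 + 2*x^4 + 17*x^3 + 12*x^2 + 12*x + 16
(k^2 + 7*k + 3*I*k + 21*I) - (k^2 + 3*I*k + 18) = 7*k - 18 + 21*I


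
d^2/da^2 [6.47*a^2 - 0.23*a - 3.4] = 12.9400000000000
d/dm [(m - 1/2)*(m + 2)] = 2*m + 3/2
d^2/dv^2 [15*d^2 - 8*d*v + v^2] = 2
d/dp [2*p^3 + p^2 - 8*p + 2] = 6*p^2 + 2*p - 8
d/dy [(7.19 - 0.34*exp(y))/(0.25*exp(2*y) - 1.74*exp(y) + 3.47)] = (0.085*exp(2*y) - 3.595*exp(y) + 11.3308)*exp(y)/(0.0625*exp(4*y) - 0.87*exp(3*y) + 4.7626*exp(2*y) - 12.0756*exp(y) + 12.0409)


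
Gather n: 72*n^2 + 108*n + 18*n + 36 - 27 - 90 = 72*n^2 + 126*n - 81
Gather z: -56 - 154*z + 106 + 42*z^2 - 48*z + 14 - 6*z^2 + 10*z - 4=36*z^2 - 192*z + 60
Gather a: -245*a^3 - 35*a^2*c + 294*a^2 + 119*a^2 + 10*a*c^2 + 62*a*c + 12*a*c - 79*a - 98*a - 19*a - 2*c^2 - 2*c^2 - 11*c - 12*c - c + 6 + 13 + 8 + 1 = -245*a^3 + a^2*(413 - 35*c) + a*(10*c^2 + 74*c - 196) - 4*c^2 - 24*c + 28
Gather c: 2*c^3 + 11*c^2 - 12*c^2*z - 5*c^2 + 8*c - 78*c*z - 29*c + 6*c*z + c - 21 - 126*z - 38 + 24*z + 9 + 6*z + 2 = 2*c^3 + c^2*(6 - 12*z) + c*(-72*z - 20) - 96*z - 48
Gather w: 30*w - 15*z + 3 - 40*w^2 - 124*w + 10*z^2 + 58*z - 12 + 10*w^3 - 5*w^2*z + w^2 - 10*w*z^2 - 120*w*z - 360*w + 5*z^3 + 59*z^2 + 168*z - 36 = 10*w^3 + w^2*(-5*z - 39) + w*(-10*z^2 - 120*z - 454) + 5*z^3 + 69*z^2 + 211*z - 45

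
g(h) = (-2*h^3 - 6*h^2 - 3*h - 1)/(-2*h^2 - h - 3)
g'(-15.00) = 1.00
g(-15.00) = -12.43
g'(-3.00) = 0.90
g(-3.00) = -0.44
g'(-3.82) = 0.97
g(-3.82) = -1.21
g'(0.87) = 1.88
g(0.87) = 1.76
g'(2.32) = 1.33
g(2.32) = 4.06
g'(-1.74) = 0.42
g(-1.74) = 0.47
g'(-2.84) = 0.87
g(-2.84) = -0.30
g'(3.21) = 1.19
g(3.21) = 5.17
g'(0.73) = 1.90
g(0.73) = 1.49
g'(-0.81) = -0.53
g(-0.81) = 0.41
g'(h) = (4*h + 1)*(-2*h^3 - 6*h^2 - 3*h - 1)/(-2*h^2 - h - 3)^2 + (-6*h^2 - 12*h - 3)/(-2*h^2 - h - 3)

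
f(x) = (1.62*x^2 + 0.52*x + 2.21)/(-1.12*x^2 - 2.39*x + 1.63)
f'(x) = (2.24*x + 2.39)*(1.62*x^2 + 0.52*x + 2.21)/(-1.12*x^2 - 2.39*x + 1.63)^2 + (3.24*x + 0.52)/(-1.12*x^2 - 2.39*x + 1.63) = (-3.2894*x^2 + 10.2316*x + 6.1295)/(1.2544*x^4 + 5.3536*x^3 + 2.0609*x^2 - 7.7914*x + 2.6569)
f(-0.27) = 1.00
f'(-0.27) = 0.65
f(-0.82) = 1.01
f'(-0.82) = -0.56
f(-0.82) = 1.01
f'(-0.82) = -0.56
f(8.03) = -1.23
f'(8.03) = -0.02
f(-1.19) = 1.35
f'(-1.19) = -1.28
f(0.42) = 6.33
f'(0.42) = 53.59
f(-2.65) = 124.20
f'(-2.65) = -4562.20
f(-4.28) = -3.43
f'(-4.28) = -1.31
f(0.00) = 1.36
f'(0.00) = 2.31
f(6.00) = -1.20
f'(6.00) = -0.02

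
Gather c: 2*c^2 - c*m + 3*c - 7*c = 2*c^2 + c*(-m - 4)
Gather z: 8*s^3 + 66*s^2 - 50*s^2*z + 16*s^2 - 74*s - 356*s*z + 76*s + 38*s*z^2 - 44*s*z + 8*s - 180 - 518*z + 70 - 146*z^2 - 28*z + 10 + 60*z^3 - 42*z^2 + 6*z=8*s^3 + 82*s^2 + 10*s + 60*z^3 + z^2*(38*s - 188) + z*(-50*s^2 - 400*s - 540) - 100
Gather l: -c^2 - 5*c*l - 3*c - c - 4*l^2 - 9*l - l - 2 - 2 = -c^2 - 4*c - 4*l^2 + l*(-5*c - 10) - 4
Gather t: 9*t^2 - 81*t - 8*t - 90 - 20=9*t^2 - 89*t - 110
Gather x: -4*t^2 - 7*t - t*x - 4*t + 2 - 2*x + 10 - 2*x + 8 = -4*t^2 - 11*t + x*(-t - 4) + 20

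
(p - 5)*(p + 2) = p^2 - 3*p - 10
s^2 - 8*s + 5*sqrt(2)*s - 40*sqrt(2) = (s - 8)*(s + 5*sqrt(2))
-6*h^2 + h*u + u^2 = (-2*h + u)*(3*h + u)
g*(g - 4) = g^2 - 4*g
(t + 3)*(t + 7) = t^2 + 10*t + 21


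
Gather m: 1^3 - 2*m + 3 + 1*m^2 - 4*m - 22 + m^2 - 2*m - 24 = 2*m^2 - 8*m - 42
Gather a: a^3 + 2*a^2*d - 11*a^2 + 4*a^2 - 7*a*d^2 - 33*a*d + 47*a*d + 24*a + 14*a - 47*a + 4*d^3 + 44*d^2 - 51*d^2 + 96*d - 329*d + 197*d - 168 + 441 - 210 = a^3 + a^2*(2*d - 7) + a*(-7*d^2 + 14*d - 9) + 4*d^3 - 7*d^2 - 36*d + 63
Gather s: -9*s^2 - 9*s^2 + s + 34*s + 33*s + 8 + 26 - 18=-18*s^2 + 68*s + 16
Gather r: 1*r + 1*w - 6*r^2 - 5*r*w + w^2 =-6*r^2 + r*(1 - 5*w) + w^2 + w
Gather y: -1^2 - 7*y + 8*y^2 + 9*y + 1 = 8*y^2 + 2*y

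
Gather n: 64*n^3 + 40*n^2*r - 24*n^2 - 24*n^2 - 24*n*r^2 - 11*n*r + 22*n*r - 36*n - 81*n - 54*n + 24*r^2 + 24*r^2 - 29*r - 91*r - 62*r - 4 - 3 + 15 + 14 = 64*n^3 + n^2*(40*r - 48) + n*(-24*r^2 + 11*r - 171) + 48*r^2 - 182*r + 22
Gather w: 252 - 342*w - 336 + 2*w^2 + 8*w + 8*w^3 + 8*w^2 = 8*w^3 + 10*w^2 - 334*w - 84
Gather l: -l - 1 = -l - 1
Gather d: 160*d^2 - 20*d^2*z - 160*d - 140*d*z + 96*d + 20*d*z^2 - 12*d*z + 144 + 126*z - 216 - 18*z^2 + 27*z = d^2*(160 - 20*z) + d*(20*z^2 - 152*z - 64) - 18*z^2 + 153*z - 72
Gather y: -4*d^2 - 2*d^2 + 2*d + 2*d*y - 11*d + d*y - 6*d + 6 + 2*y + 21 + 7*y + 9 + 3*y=-6*d^2 - 15*d + y*(3*d + 12) + 36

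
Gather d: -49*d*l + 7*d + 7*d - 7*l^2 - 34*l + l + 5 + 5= d*(14 - 49*l) - 7*l^2 - 33*l + 10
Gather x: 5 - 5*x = 5 - 5*x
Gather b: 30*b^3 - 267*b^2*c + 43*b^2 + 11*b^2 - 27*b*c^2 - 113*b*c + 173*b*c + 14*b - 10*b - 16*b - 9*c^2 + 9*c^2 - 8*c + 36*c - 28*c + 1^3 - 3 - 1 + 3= 30*b^3 + b^2*(54 - 267*c) + b*(-27*c^2 + 60*c - 12)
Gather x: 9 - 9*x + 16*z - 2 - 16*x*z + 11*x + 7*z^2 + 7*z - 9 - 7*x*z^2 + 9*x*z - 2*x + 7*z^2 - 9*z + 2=x*(-7*z^2 - 7*z) + 14*z^2 + 14*z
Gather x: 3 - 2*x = 3 - 2*x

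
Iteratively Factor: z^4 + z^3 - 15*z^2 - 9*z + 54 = (z + 3)*(z^3 - 2*z^2 - 9*z + 18) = (z + 3)^2*(z^2 - 5*z + 6) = (z - 3)*(z + 3)^2*(z - 2)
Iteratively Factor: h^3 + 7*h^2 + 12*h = (h + 3)*(h^2 + 4*h) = h*(h + 3)*(h + 4)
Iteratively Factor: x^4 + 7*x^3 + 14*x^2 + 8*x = (x + 1)*(x^3 + 6*x^2 + 8*x) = (x + 1)*(x + 2)*(x^2 + 4*x) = x*(x + 1)*(x + 2)*(x + 4)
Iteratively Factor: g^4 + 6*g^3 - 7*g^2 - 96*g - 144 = (g - 4)*(g^3 + 10*g^2 + 33*g + 36) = (g - 4)*(g + 3)*(g^2 + 7*g + 12) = (g - 4)*(g + 3)*(g + 4)*(g + 3)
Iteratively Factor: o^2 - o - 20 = (o + 4)*(o - 5)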